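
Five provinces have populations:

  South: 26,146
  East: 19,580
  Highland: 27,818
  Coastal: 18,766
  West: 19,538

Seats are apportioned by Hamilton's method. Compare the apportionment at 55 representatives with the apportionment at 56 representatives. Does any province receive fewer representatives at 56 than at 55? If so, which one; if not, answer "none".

none

At 55 seats: South 13, East 10, Highland 14, Coastal 9, West 9.
At 56 seats: South 13, East 10, Highland 14, Coastal 9, West 10.
No province's allocation decreased.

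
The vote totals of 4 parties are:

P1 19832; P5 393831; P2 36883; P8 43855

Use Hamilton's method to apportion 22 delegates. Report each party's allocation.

Total 494401; standard divisor 494401/22 ≈ 22472.773.
Standard quotas: P1 0.8825, P5 17.5248, P2 1.6412, P8 1.9515.
Lower quotas: P1 0, P5 17, P2 1, P8 1 (sum 19, leaving 3 seats).
Remainders in descending order: P8 0.9515, P1 0.8825, P2 0.6412, P5 0.5248.
The surplus seats go to P8, P1, P2.

P1: 1, P5: 17, P2: 2, P8: 2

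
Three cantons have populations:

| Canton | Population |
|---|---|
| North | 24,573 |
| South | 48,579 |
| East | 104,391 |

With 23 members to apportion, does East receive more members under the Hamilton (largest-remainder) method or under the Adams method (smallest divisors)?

Hamilton: North 3, South 6, East 14.
Adams: North 4, South 6, East 13.
East gets 14 under Hamilton and 13 under Adams.

Hamilton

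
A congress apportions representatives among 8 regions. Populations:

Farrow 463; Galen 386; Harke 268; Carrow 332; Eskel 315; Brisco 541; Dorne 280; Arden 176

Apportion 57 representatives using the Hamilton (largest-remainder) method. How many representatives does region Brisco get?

11

The standard divisor is 2761/57 ≈ 48.439.
Standard quotas: Farrow 9.558, Galen 7.969, Harke 5.533, Carrow 6.854, Eskel 6.503, Brisco 11.169, Dorne 5.781, Arden 3.633.
Lower quotas: Farrow 9, Galen 7, Harke 5, Carrow 6, Eskel 6, Brisco 11, Dorne 5, Arden 3 (sum 52, leaving 5 seats).
Remainders in descending order: Galen 0.969, Carrow 0.854, Dorne 0.781, Arden 0.633, Farrow 0.558, Harke 0.533, Eskel 0.503, Brisco 0.169.
The surplus seats go to Galen, Carrow, Dorne, Arden, Farrow.
Brisco receives 11.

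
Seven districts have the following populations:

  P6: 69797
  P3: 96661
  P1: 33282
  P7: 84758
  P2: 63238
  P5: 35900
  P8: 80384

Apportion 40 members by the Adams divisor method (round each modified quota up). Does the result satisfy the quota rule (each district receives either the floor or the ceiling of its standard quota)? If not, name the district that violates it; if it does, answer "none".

Standard quotas: P6 6.017, P3 8.332, P1 2.869, P7 7.306, P2 5.451, P5 3.095, P8 6.929.
Adams allocation: P6 6, P3 8, P1 3, P7 7, P2 6, P5 3, P8 7.
Every allocation lies between the lower and upper quota.

none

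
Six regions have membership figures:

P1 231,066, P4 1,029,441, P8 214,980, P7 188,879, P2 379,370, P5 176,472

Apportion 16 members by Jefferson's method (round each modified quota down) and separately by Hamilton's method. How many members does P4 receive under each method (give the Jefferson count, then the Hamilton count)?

Jefferson: P1 2, P4 8, P8 1, P7 1, P2 3, P5 1.
Hamilton: P1 2, P4 7, P8 2, P7 1, P2 3, P5 1.
P4 gets 8 under Jefferson and 7 under Hamilton.

8 and 7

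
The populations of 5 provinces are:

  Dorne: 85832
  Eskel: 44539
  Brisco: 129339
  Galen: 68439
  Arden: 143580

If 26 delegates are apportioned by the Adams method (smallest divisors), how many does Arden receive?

Standard divisor 471729/26 ≈ 18143.423; standard quotas: Dorne 4.731, Eskel 2.455, Brisco 7.129, Galen 3.772, Arden 7.914.
Rounding up gives 5, 3, 8, 4, 8 = 28 seats, so the divisor must be adjusted.
With modified divisor 21000: modified quotas Dorne 4.087, Eskel 2.121, Brisco 6.159, Galen 3.259, Arden 6.837.
Rounding up: Dorne 5, Eskel 3, Brisco 7, Galen 4, Arden 7 (total 26).
Arden receives 7.

7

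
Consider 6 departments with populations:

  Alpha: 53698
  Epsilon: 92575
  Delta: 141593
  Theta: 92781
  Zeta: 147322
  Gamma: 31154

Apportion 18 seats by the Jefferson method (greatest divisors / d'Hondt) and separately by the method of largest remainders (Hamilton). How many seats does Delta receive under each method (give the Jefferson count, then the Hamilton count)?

Jefferson: Alpha 1, Epsilon 3, Delta 5, Theta 3, Zeta 5, Gamma 1.
Hamilton: Alpha 2, Epsilon 3, Delta 4, Theta 3, Zeta 5, Gamma 1.
Delta gets 5 under Jefferson and 4 under Hamilton.

5 and 4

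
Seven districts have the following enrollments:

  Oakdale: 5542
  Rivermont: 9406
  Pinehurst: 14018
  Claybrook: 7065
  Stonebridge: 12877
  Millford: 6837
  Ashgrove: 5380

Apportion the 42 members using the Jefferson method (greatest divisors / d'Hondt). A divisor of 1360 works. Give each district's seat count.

Oakdale: 4; Rivermont: 6; Pinehurst: 10; Claybrook: 5; Stonebridge: 9; Millford: 5; Ashgrove: 3

With modified divisor 1360: modified quotas Oakdale 4.075, Rivermont 6.916, Pinehurst 10.307, Claybrook 5.195, Stonebridge 9.468, Millford 5.027, Ashgrove 3.956.
Rounding down: Oakdale 4, Rivermont 6, Pinehurst 10, Claybrook 5, Stonebridge 9, Millford 5, Ashgrove 3 (total 42).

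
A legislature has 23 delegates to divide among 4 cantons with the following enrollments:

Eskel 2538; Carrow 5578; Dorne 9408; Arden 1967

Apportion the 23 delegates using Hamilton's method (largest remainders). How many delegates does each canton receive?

Eskel=3, Carrow=7, Dorne=11, Arden=2

Standard divisor: 19491 ÷ 23 ≈ 847.435.
Standard quotas: Eskel 2.9949, Carrow 6.5822, Dorne 11.1017, Arden 2.3211.
Lower quotas: Eskel 2, Carrow 6, Dorne 11, Arden 2 (sum 21, leaving 2 seats).
Remainders in descending order: Eskel 0.9949, Carrow 0.5822, Arden 0.3211, Dorne 0.1017.
Largest remainders: Eskel, Carrow receive the extra seats.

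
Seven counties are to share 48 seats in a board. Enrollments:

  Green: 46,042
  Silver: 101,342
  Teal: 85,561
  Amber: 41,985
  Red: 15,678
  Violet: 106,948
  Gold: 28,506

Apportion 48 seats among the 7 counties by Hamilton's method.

The standard divisor is 426062/48 ≈ 8876.292.
Standard quotas: Green 5.1871, Silver 11.4172, Teal 9.6393, Amber 4.7300, Red 1.7663, Violet 12.0487, Gold 3.2115.
Lower quotas: Green 5, Silver 11, Teal 9, Amber 4, Red 1, Violet 12, Gold 3 (sum 45, leaving 3 seats).
Remainders in descending order: Red 0.7663, Amber 0.7300, Teal 0.6393, Silver 0.4172, Gold 0.2115, Green 0.1871, Violet 0.0487.
The surplus seats go to Red, Amber, Teal.

Green 5, Silver 11, Teal 10, Amber 5, Red 2, Violet 12, Gold 3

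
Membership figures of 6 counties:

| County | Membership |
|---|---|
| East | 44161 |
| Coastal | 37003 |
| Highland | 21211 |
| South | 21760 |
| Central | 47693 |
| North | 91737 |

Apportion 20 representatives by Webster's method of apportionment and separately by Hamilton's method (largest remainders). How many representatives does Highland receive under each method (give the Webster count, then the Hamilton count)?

Webster: East 3, Coastal 3, Highland 2, South 2, Central 3, North 7.
Hamilton: East 3, Coastal 3, Highland 1, South 2, Central 4, North 7.
Highland gets 2 under Webster and 1 under Hamilton.

2 and 1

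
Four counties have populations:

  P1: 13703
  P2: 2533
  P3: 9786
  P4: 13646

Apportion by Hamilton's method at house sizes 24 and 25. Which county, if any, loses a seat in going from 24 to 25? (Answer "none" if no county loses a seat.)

P2

At 24 seats: P1 8, P2 2, P3 6, P4 8.
At 25 seats: P1 9, P2 1, P3 6, P4 9.
P2 drops from 2 to 1.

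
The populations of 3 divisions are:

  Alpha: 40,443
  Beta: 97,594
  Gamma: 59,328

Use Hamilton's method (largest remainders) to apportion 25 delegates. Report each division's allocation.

Total 197365; standard divisor 197365/25 ≈ 7894.6.
Standard quotas: Alpha 5.1229, Beta 12.3621, Gamma 7.5150.
Lower quotas: Alpha 5, Beta 12, Gamma 7 (sum 24, leaving 1 seat).
Remainders in descending order: Gamma 0.5150, Beta 0.3621, Alpha 0.1229.
Largest remainder: Gamma receives the extra seat.

Alpha 5; Beta 12; Gamma 8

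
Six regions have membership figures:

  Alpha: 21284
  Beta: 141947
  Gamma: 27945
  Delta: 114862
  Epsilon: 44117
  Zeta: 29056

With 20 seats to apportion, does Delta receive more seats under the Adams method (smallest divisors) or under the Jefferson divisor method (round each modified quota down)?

Jefferson

Adams: Alpha 1, Beta 7, Gamma 2, Delta 6, Epsilon 2, Zeta 2.
Jefferson: Alpha 1, Beta 8, Gamma 1, Delta 7, Epsilon 2, Zeta 1.
Delta gets 6 under Adams and 7 under Jefferson.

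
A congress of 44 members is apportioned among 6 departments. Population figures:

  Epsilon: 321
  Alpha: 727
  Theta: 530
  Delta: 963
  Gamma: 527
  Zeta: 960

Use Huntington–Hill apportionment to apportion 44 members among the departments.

Epsilon=4; Alpha=8; Theta=6; Delta=10; Gamma=6; Zeta=10

With divisor 92: modified quotas Epsilon 3.489, Alpha 7.902, Theta 5.761, Delta 10.467, Gamma 5.728, Zeta 10.435.
Geometric-mean thresholds: Epsilon √(3·4)=3.464, Alpha √(7·8)=7.483, Theta √(5·6)=5.477, Delta √(10·11)=10.488, Gamma √(5·6)=5.477, Zeta √(10·11)=10.488.
Each quota rounded against its threshold gives Epsilon 4, Alpha 8, Theta 6, Delta 10, Gamma 6, Zeta 10 (total 44).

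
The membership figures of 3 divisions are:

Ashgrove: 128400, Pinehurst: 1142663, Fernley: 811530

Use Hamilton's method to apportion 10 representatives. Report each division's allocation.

Ashgrove=1, Pinehurst=5, Fernley=4

The standard divisor is 2082593/10 ≈ 208259.3.
Standard quotas: Ashgrove 0.6165, Pinehurst 5.4867, Fernley 3.8967.
Lower quotas: Ashgrove 0, Pinehurst 5, Fernley 3 (sum 8, leaving 2 seats).
Remainders in descending order: Fernley 0.8967, Ashgrove 0.6165, Pinehurst 0.4867.
The surplus seats go to Fernley, Ashgrove.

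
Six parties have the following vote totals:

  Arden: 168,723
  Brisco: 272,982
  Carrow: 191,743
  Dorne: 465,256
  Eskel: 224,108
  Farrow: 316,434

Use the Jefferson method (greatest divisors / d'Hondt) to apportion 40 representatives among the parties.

Standard divisor 1639246/40 ≈ 40981.15; standard quotas: Arden 4.117, Brisco 6.661, Carrow 4.679, Dorne 11.353, Eskel 5.469, Farrow 7.721.
Rounding down gives 4, 6, 4, 11, 5, 7 = 37 seats, so the divisor must be adjusted.
With modified divisor 38600: modified quotas Arden 4.371, Brisco 7.072, Carrow 4.967, Dorne 12.053, Eskel 5.806, Farrow 8.198.
Rounding down: Arden 4, Brisco 7, Carrow 4, Dorne 12, Eskel 5, Farrow 8 (total 40).

Arden 4, Brisco 7, Carrow 4, Dorne 12, Eskel 5, Farrow 8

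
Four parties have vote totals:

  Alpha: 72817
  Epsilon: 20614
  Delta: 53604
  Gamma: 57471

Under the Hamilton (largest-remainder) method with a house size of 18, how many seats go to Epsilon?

Standard divisor: 204506 ÷ 18 ≈ 11361.444.
Standard quotas: Alpha 6.4091, Epsilon 1.8144, Delta 4.7181, Gamma 5.0584.
Lower quotas: Alpha 6, Epsilon 1, Delta 4, Gamma 5 (sum 16, leaving 2 seats).
Remainders in descending order: Epsilon 0.8144, Delta 0.7181, Alpha 0.4091, Gamma 0.0584.
Largest remainders: Epsilon, Delta receive the extra seats.
Epsilon receives 2.

2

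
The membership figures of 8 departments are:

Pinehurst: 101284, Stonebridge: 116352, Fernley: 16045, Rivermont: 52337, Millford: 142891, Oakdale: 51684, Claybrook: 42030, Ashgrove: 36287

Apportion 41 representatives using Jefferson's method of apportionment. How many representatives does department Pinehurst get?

Standard divisor 558910/41 ≈ 13631.951; standard quotas: Pinehurst 7.430, Stonebridge 8.535, Fernley 1.177, Rivermont 3.839, Millford 10.482, Oakdale 3.791, Claybrook 3.083, Ashgrove 2.662.
Rounding down gives 7, 8, 1, 3, 10, 3, 3, 2 = 37 seats, so the divisor must be adjusted.
With modified divisor 12800: modified quotas Pinehurst 7.913, Stonebridge 9.090, Fernley 1.254, Rivermont 4.089, Millford 11.163, Oakdale 4.038, Claybrook 3.284, Ashgrove 2.835.
Rounding down: Pinehurst 7, Stonebridge 9, Fernley 1, Rivermont 4, Millford 11, Oakdale 4, Claybrook 3, Ashgrove 2 (total 41).
Pinehurst receives 7.

7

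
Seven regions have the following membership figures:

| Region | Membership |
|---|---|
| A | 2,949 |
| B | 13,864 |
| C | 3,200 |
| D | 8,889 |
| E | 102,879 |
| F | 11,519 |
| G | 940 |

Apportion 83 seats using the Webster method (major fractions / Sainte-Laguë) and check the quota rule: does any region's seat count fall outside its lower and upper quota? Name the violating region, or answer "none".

Standard quotas: A 1.697, B 7.978, C 1.841, D 5.115, E 59.200, F 6.628, G 0.541.
Webster allocation: A 2, B 8, C 2, D 5, E 58, F 7, G 1.
E has quota 59.200 (lower 59, upper 60) but receives 58 — outside the quota interval.

E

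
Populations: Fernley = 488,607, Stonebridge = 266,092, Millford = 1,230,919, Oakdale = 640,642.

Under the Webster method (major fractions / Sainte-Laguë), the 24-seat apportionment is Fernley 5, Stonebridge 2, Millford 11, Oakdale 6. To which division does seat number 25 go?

Millford

Priority for the next seat is population ÷ (current seats + 0.5).
Priorities: Fernley 88837.636, Stonebridge 106436.800, Millford 107036.435, Oakdale 98560.308.
Highest priority: Millford.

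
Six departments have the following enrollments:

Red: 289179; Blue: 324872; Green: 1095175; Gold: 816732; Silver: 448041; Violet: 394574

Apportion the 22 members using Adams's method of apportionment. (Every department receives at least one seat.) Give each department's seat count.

Red 2, Blue 2, Green 7, Gold 5, Silver 3, Violet 3

Standard divisor 3368573/22 ≈ 153116.955; standard quotas: Red 1.889, Blue 2.122, Green 7.153, Gold 5.334, Silver 2.926, Violet 2.577.
Rounding up gives 2, 3, 8, 6, 3, 3 = 25 seats, so the divisor must be adjusted.
With modified divisor 172900: modified quotas Red 1.673, Blue 1.879, Green 6.334, Gold 4.724, Silver 2.591, Violet 2.282.
Rounding up: Red 2, Blue 2, Green 7, Gold 5, Silver 3, Violet 3 (total 22).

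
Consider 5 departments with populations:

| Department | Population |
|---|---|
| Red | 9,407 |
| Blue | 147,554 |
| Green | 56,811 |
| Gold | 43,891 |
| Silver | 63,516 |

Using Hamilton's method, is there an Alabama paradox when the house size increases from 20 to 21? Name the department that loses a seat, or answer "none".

At 20 seats: Red 1, Blue 9, Green 3, Gold 3, Silver 4.
At 21 seats: Red 0, Blue 10, Green 4, Gold 3, Silver 4.
Red drops from 1 to 0.

Red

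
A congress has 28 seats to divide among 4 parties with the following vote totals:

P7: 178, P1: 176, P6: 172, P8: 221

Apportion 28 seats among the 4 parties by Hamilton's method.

P7 7, P1 7, P6 6, P8 8

Total 747; standard divisor 747/28 ≈ 26.679.
Standard quotas: P7 6.672, P1 6.597, P6 6.447, P8 8.284.
Lower quotas: P7 6, P1 6, P6 6, P8 8 (sum 26, leaving 2 seats).
Remainders in descending order: P7 0.672, P1 0.597, P6 0.447, P8 0.284.
The surplus seats go to P7, P1.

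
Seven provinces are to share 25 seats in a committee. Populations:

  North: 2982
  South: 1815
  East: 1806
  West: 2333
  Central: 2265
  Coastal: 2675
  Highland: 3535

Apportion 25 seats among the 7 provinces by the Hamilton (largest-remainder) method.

The standard divisor is 17411/25 ≈ 696.44.
Standard quotas: North 4.282, South 2.606, East 2.593, West 3.350, Central 3.252, Coastal 3.841, Highland 5.076.
Lower quotas: North 4, South 2, East 2, West 3, Central 3, Coastal 3, Highland 5 (sum 22, leaving 3 seats).
Remainders in descending order: Coastal 0.841, South 0.606, East 0.593, West 0.350, North 0.282, Central 0.252, Highland 0.076.
Largest remainders: Coastal, South, East receive the extra seats.

North 4; South 3; East 3; West 3; Central 3; Coastal 4; Highland 5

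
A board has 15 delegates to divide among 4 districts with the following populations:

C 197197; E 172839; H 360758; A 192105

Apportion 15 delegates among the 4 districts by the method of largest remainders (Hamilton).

The standard divisor is 922899/15 ≈ 61526.6.
Standard quotas: C 3.2051, E 2.8092, H 5.8634, A 3.1223.
Lower quotas: C 3, E 2, H 5, A 3 (sum 13, leaving 2 seats).
Remainders in descending order: H 0.8634, E 0.8092, C 0.2051, A 0.1223.
The surplus seats go to H, E.

C: 3, E: 3, H: 6, A: 3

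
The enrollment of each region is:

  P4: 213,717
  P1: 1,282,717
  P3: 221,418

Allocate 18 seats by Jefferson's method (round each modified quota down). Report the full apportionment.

P4=2, P1=14, P3=2

Standard divisor 1717852/18 ≈ 95436.222; standard quotas: P4 2.239, P1 13.441, P3 2.320.
Rounding down gives 2, 13, 2 = 17 seats, so the divisor must be adjusted.
With modified divisor 88600: modified quotas P4 2.412, P1 14.478, P3 2.499.
Rounding down: P4 2, P1 14, P3 2 (total 18).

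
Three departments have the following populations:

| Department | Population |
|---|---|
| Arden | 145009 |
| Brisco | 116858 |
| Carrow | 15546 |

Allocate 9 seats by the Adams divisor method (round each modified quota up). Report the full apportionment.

Standard divisor 277413/9 ≈ 30823.667; standard quotas: Arden 4.704, Brisco 3.791, Carrow 0.504.
Rounding up gives 5, 4, 1 = 10 seats, so the divisor must be adjusted.
With modified divisor 37600: modified quotas Arden 3.857, Brisco 3.108, Carrow 0.413.
Rounding up: Arden 4, Brisco 4, Carrow 1 (total 9).

Arden: 4; Brisco: 4; Carrow: 1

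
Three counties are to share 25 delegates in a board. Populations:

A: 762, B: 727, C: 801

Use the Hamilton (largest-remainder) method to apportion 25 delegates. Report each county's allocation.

A 8, B 8, C 9

The standard divisor is 2290/25 ≈ 91.6.
Standard quotas: A 8.319, B 7.937, C 8.745.
Lower quotas: A 8, B 7, C 8 (sum 23, leaving 2 seats).
Remainders in descending order: B 0.937, C 0.745, A 0.319.
The surplus seats go to B, C.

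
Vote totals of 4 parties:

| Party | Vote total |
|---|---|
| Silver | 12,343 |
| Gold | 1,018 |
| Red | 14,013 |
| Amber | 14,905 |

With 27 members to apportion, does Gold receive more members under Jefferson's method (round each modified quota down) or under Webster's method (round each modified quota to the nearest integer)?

Webster

Jefferson: Silver 8, Gold 0, Red 9, Amber 10.
Webster: Silver 8, Gold 1, Red 9, Amber 9.
Gold gets 0 under Jefferson and 1 under Webster.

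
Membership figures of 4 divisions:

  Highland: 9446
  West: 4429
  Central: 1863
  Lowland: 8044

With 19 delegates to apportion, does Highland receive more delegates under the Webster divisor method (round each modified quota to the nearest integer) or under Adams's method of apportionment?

Webster

Webster: Highland 8, West 4, Central 1, Lowland 6.
Adams: Highland 7, West 4, Central 2, Lowland 6.
Highland gets 8 under Webster and 7 under Adams.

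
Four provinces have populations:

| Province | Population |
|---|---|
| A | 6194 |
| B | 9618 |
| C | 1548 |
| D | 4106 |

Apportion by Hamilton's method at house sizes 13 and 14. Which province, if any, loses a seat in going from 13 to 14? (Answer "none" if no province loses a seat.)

At 13 seats: A 4, B 6, C 1, D 2.
At 14 seats: A 4, B 6, C 1, D 3.
No province's allocation decreased.

none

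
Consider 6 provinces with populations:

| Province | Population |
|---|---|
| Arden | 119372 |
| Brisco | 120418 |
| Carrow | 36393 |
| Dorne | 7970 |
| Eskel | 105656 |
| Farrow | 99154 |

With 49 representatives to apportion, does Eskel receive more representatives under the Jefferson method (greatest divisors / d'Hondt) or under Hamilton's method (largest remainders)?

Jefferson: Arden 12, Brisco 13, Carrow 3, Dorne 0, Eskel 11, Farrow 10.
Hamilton: Arden 12, Brisco 12, Carrow 4, Dorne 1, Eskel 10, Farrow 10.
Eskel gets 11 under Jefferson and 10 under Hamilton.

Jefferson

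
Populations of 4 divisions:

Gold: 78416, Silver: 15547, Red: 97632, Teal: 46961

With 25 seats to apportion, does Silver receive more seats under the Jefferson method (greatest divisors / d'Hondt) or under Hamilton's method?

Jefferson: Gold 8, Silver 1, Red 11, Teal 5.
Hamilton: Gold 8, Silver 2, Red 10, Teal 5.
Silver gets 1 under Jefferson and 2 under Hamilton.

Hamilton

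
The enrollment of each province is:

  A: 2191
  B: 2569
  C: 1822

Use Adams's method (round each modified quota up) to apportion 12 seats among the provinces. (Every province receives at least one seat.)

A 4; B 5; C 3

Standard divisor 6582/12 ≈ 548.5; standard quotas: A 3.995, B 4.684, C 3.322.
Rounding up gives 4, 5, 4 = 13 seats, so the divisor must be adjusted.
With modified divisor 620: modified quotas A 3.534, B 4.144, C 2.939.
Rounding up: A 4, B 5, C 3 (total 12).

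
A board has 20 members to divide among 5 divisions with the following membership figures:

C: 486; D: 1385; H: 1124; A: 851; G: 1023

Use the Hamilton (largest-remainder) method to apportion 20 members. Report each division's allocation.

C 2; D 6; H 5; A 3; G 4

Total 4869; standard divisor 4869/20 ≈ 243.45.
Standard quotas: C 1.996, D 5.689, H 4.617, A 3.496, G 4.202.
Lower quotas: C 1, D 5, H 4, A 3, G 4 (sum 17, leaving 3 seats).
Remainders in descending order: C 0.996, D 0.689, H 0.617, A 0.496, G 0.202.
The surplus seats go to C, D, H.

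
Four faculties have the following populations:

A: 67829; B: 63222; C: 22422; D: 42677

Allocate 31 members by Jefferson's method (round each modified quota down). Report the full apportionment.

A=11; B=10; C=3; D=7

Standard divisor 196150/31 ≈ 6327.419; standard quotas: A 10.720, B 9.992, C 3.544, D 6.745.
Rounding down gives 10, 9, 3, 6 = 28 seats, so the divisor must be adjusted.
With modified divisor 5900: modified quotas A 11.496, B 10.716, C 3.800, D 7.233.
Rounding down: A 11, B 10, C 3, D 7 (total 31).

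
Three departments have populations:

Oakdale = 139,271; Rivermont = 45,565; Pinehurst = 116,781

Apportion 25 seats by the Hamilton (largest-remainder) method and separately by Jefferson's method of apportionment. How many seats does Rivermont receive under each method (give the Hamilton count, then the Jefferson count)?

4 and 3

Hamilton: Oakdale 11, Rivermont 4, Pinehurst 10.
Jefferson: Oakdale 12, Rivermont 3, Pinehurst 10.
Rivermont gets 4 under Hamilton and 3 under Jefferson.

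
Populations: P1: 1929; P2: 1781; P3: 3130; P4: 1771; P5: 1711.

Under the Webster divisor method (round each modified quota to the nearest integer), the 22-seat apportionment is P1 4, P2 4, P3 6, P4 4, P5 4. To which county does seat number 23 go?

Priority for the next seat is population ÷ (current seats + 0.5).
Priorities: P1 428.667, P2 395.778, P3 481.538, P4 393.556, P5 380.222.
Highest priority: P3.

P3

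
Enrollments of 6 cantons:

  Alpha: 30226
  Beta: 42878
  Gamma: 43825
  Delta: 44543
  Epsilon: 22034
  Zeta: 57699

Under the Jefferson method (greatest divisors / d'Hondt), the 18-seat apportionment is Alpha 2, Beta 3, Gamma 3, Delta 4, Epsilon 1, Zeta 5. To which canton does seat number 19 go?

Priority for the next seat is population ÷ (current seats + 1).
Priorities: Alpha 10075.333, Beta 10719.500, Gamma 10956.250, Delta 8908.600, Epsilon 11017.000, Zeta 9616.500.
Highest priority: Epsilon.

Epsilon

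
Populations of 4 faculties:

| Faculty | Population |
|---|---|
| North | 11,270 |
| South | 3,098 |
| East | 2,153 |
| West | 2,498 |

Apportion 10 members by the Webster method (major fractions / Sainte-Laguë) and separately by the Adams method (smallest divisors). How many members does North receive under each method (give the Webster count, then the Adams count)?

6 and 5

Webster: North 6, South 2, East 1, West 1.
Adams: North 5, South 2, East 1, West 2.
North gets 6 under Webster and 5 under Adams.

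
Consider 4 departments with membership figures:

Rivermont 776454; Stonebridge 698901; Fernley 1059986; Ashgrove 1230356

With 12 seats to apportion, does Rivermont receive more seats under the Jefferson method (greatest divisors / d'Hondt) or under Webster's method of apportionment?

Webster

Jefferson: Rivermont 2, Stonebridge 2, Fernley 4, Ashgrove 4.
Webster: Rivermont 3, Stonebridge 2, Fernley 3, Ashgrove 4.
Rivermont gets 2 under Jefferson and 3 under Webster.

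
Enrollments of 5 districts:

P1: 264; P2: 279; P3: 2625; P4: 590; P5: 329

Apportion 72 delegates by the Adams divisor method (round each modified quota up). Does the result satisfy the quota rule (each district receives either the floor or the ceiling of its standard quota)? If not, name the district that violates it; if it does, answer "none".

P3

Standard quotas: P1 4.651, P2 4.915, P3 46.244, P4 10.394, P5 5.796.
Adams allocation: P1 5, P2 5, P3 45, P4 11, P5 6.
P3 has quota 46.244 (lower 46, upper 47) but receives 45 — outside the quota interval.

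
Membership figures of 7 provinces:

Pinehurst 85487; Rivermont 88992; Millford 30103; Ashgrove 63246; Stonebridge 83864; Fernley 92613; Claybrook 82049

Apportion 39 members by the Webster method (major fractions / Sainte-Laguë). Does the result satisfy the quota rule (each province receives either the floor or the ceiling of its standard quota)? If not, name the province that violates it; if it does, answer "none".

none

Standard quotas: Pinehurst 6.334, Rivermont 6.594, Millford 2.230, Ashgrove 4.686, Stonebridge 6.214, Fernley 6.862, Claybrook 6.079.
Webster allocation: Pinehurst 6, Rivermont 7, Millford 2, Ashgrove 5, Stonebridge 6, Fernley 7, Claybrook 6.
Every allocation lies between the lower and upper quota.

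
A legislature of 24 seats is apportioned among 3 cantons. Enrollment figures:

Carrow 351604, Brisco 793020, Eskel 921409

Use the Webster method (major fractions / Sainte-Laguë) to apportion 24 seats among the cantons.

Standard divisor 2066033/24 ≈ 86084.708; standard quotas: Carrow 4.084, Brisco 9.212, Eskel 10.704.
Rounding to the nearest integer gives Carrow 4, Brisco 9, Eskel 11 — total 24, matching the house size, so no adjustment is needed.

Carrow 4, Brisco 9, Eskel 11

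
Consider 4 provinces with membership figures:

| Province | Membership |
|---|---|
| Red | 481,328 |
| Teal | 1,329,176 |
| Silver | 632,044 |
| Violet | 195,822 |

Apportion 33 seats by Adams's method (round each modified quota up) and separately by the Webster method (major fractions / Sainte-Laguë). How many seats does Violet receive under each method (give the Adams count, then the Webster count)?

Adams: Red 6, Teal 16, Silver 8, Violet 3.
Webster: Red 6, Teal 17, Silver 8, Violet 2.
Violet gets 3 under Adams and 2 under Webster.

3 and 2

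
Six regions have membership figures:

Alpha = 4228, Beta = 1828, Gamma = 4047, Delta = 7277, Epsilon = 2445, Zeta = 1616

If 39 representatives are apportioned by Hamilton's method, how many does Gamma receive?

Standard divisor: 21441 ÷ 39 ≈ 549.769.
Standard quotas: Alpha 7.6905, Beta 3.3250, Gamma 7.3613, Delta 13.2365, Epsilon 4.4473, Zeta 2.9394.
Lower quotas: Alpha 7, Beta 3, Gamma 7, Delta 13, Epsilon 4, Zeta 2 (sum 36, leaving 3 seats).
Remainders in descending order: Zeta 0.9394, Alpha 0.6905, Epsilon 0.4473, Gamma 0.3613, Beta 0.3250, Delta 0.2365.
The surplus seats go to Zeta, Alpha, Epsilon.
Gamma receives 7.

7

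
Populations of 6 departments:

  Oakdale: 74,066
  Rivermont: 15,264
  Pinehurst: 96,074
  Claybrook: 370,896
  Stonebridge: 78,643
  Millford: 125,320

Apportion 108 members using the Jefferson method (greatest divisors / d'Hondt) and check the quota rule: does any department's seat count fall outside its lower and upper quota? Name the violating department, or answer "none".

Standard quotas: Oakdale 10.522, Rivermont 2.168, Pinehurst 13.648, Claybrook 52.688, Stonebridge 11.172, Millford 17.802.
Jefferson allocation: Oakdale 10, Rivermont 2, Pinehurst 13, Claybrook 54, Stonebridge 11, Millford 18.
Claybrook has quota 52.688 (lower 52, upper 53) but receives 54 — outside the quota interval.

Claybrook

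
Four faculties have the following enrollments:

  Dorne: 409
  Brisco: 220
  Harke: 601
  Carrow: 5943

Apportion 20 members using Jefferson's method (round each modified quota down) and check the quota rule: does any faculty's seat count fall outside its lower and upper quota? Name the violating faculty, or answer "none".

Standard quotas: Dorne 1.140, Brisco 0.613, Harke 1.676, Carrow 16.570.
Jefferson allocation: Dorne 1, Brisco 0, Harke 1, Carrow 18.
Carrow has quota 16.570 (lower 16, upper 17) but receives 18 — outside the quota interval.

Carrow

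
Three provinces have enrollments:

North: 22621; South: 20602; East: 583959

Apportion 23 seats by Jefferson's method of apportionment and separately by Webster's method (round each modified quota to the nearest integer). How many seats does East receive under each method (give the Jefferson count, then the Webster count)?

23 and 21

Jefferson: North 0, South 0, East 23.
Webster: North 1, South 1, East 21.
East gets 23 under Jefferson and 21 under Webster.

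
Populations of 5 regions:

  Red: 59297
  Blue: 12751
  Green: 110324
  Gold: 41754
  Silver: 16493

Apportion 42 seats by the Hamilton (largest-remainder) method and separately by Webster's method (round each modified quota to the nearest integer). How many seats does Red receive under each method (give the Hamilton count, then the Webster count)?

Hamilton: Red 11, Blue 2, Green 19, Gold 7, Silver 3.
Webster: Red 10, Blue 2, Green 20, Gold 7, Silver 3.
Red gets 11 under Hamilton and 10 under Webster.

11 and 10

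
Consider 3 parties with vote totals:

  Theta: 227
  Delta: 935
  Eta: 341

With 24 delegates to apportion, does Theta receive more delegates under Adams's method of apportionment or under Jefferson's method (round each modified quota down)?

Adams: Theta 4, Delta 14, Eta 6.
Jefferson: Theta 3, Delta 16, Eta 5.
Theta gets 4 under Adams and 3 under Jefferson.

Adams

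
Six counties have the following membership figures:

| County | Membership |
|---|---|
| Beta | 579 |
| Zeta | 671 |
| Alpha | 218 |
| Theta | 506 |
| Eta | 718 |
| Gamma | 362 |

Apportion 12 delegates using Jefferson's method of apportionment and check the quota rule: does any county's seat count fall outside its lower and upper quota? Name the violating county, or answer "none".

Standard quotas: Beta 2.275, Zeta 2.637, Alpha 0.857, Theta 1.988, Eta 2.821, Gamma 1.422.
Jefferson allocation: Beta 2, Zeta 3, Alpha 1, Theta 2, Eta 3, Gamma 1.
Every allocation lies between the lower and upper quota.

none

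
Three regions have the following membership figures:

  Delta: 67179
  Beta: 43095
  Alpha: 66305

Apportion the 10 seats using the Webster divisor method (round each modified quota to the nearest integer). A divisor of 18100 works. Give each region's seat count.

With modified divisor 18100: modified quotas Delta 3.712, Beta 2.381, Alpha 3.663.
Rounding to the nearest integer: Delta 4, Beta 2, Alpha 4 (total 10).

Delta 4, Beta 2, Alpha 4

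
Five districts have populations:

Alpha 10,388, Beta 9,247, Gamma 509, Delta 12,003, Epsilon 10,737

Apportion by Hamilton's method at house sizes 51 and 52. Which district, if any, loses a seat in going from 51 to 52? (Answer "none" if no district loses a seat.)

At 51 seats: Alpha 12, Beta 11, Gamma 1, Delta 14, Epsilon 13.
At 52 seats: Alpha 13, Beta 11, Gamma 1, Delta 14, Epsilon 13.
No district's allocation decreased.

none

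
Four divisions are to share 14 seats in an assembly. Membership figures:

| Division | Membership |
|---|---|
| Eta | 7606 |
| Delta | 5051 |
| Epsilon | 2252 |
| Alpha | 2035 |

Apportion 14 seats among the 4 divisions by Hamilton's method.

Eta 6, Delta 4, Epsilon 2, Alpha 2

Standard divisor: 16944 ÷ 14 ≈ 1210.286.
Standard quotas: Eta 6.2845, Delta 4.1734, Epsilon 1.8607, Alpha 1.6814.
Lower quotas: Eta 6, Delta 4, Epsilon 1, Alpha 1 (sum 12, leaving 2 seats).
Remainders in descending order: Epsilon 0.8607, Alpha 0.6814, Eta 0.2845, Delta 0.1734.
Largest remainders: Epsilon, Alpha receive the extra seats.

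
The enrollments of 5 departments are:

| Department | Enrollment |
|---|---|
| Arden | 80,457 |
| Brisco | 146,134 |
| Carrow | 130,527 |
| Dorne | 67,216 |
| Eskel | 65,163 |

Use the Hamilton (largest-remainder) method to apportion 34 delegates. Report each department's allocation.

Arden: 6; Brisco: 10; Carrow: 9; Dorne: 5; Eskel: 4

Total 489497; standard divisor 489497/34 ≈ 14396.971.
Standard quotas: Arden 5.5885, Brisco 10.1503, Carrow 9.0663, Dorne 4.6688, Eskel 4.5262.
Lower quotas: Arden 5, Brisco 10, Carrow 9, Dorne 4, Eskel 4 (sum 32, leaving 2 seats).
Remainders in descending order: Dorne 0.6688, Arden 0.5885, Eskel 0.5262, Brisco 0.1503, Carrow 0.0663.
The surplus seats go to Dorne, Arden.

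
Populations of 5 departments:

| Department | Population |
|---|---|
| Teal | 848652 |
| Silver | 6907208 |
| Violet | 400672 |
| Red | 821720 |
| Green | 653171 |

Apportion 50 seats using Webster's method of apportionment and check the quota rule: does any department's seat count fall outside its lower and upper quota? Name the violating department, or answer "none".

Standard quotas: Teal 4.406, Silver 35.858, Violet 2.080, Red 4.266, Green 3.391.
Webster allocation: Teal 4, Silver 37, Violet 2, Red 4, Green 3.
Silver has quota 35.858 (lower 35, upper 36) but receives 37 — outside the quota interval.

Silver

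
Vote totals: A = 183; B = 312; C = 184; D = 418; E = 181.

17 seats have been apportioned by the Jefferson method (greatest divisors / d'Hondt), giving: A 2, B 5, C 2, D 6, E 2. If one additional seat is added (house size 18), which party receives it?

Priority for the next seat is population ÷ (current seats + 1).
Priorities: A 61.000, B 52.000, C 61.333, D 59.714, E 60.333.
Highest priority: C.

C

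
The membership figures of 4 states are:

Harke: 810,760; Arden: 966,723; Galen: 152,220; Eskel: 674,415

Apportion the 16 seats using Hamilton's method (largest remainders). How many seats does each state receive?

Harke=5, Arden=6, Galen=1, Eskel=4

Standard divisor: 2604118 ÷ 16 ≈ 162757.375.
Standard quotas: Harke 4.9814, Arden 5.9397, Galen 0.9353, Eskel 4.1437.
Lower quotas: Harke 4, Arden 5, Galen 0, Eskel 4 (sum 13, leaving 3 seats).
Remainders in descending order: Harke 0.9814, Arden 0.9397, Galen 0.9353, Eskel 0.1437.
Largest remainders: Harke, Arden, Galen receive the extra seats.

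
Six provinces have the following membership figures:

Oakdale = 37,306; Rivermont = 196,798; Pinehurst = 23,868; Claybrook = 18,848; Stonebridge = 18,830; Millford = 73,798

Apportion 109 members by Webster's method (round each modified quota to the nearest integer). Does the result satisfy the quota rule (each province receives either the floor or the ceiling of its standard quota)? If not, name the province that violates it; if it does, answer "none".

Standard quotas: Oakdale 11.007, Rivermont 58.062, Pinehurst 7.042, Claybrook 5.561, Stonebridge 5.556, Millford 21.773.
Webster allocation: Oakdale 11, Rivermont 57, Pinehurst 7, Claybrook 6, Stonebridge 6, Millford 22.
Rivermont has quota 58.062 (lower 58, upper 59) but receives 57 — outside the quota interval.

Rivermont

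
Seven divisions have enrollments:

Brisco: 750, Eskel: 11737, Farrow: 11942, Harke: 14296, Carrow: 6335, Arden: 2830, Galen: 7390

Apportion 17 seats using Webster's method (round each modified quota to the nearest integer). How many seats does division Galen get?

2

Standard divisor 55280/17 ≈ 3251.765; standard quotas: Brisco 0.231, Eskel 3.609, Farrow 3.672, Harke 4.396, Carrow 1.948, Arden 0.870, Galen 2.273.
Rounding to the nearest integer gives Brisco 0, Eskel 4, Farrow 4, Harke 4, Carrow 2, Arden 1, Galen 2 — total 17, matching the house size, so no adjustment is needed.
Galen receives 2.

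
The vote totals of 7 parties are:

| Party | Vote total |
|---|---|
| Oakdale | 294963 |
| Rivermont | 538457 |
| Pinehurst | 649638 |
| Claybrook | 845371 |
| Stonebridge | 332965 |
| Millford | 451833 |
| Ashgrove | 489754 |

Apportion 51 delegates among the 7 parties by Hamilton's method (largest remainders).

Oakdale 4, Rivermont 8, Pinehurst 9, Claybrook 12, Stonebridge 5, Millford 6, Ashgrove 7

Total 3602981; standard divisor 3602981/51 ≈ 70646.686.
Standard quotas: Oakdale 4.1752, Rivermont 7.6218, Pinehurst 9.1956, Claybrook 11.9662, Stonebridge 4.7131, Millford 6.3957, Ashgrove 6.9324.
Lower quotas: Oakdale 4, Rivermont 7, Pinehurst 9, Claybrook 11, Stonebridge 4, Millford 6, Ashgrove 6 (sum 47, leaving 4 seats).
Remainders in descending order: Claybrook 0.9662, Ashgrove 0.9324, Stonebridge 0.7131, Rivermont 0.6218, Millford 0.3957, Pinehurst 0.1956, Oakdale 0.1752.
The surplus seats go to Claybrook, Ashgrove, Stonebridge, Rivermont.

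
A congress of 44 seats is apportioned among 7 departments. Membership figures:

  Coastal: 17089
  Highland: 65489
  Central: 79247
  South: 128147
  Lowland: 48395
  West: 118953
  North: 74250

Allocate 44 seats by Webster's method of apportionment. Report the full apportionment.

Standard divisor 531570/44 ≈ 12081.136; standard quotas: Coastal 1.415, Highland 5.421, Central 6.560, South 10.607, Lowland 4.006, West 9.846, North 6.146.
Rounding to the nearest integer gives Coastal 1, Highland 5, Central 7, South 11, Lowland 4, West 10, North 6 — total 44, matching the house size, so no adjustment is needed.

Coastal: 1, Highland: 5, Central: 7, South: 11, Lowland: 4, West: 10, North: 6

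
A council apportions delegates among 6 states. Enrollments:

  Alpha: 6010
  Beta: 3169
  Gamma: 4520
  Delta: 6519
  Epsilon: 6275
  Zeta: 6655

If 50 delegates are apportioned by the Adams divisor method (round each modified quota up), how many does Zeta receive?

10

Standard divisor 33148/50 ≈ 662.96; standard quotas: Alpha 9.065, Beta 4.780, Gamma 6.818, Delta 9.833, Epsilon 9.465, Zeta 10.038.
Rounding up gives 10, 5, 7, 10, 10, 11 = 53 seats, so the divisor must be adjusted.
With modified divisor 700: modified quotas Alpha 8.586, Beta 4.527, Gamma 6.457, Delta 9.313, Epsilon 8.964, Zeta 9.507.
Rounding up: Alpha 9, Beta 5, Gamma 7, Delta 10, Epsilon 9, Zeta 10 (total 50).
Zeta receives 10.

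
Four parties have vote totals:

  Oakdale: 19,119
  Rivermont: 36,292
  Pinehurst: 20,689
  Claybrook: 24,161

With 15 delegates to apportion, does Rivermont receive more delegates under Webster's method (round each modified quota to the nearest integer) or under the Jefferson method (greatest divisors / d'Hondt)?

Jefferson

Webster: Oakdale 3, Rivermont 5, Pinehurst 3, Claybrook 4.
Jefferson: Oakdale 3, Rivermont 6, Pinehurst 3, Claybrook 3.
Rivermont gets 5 under Webster and 6 under Jefferson.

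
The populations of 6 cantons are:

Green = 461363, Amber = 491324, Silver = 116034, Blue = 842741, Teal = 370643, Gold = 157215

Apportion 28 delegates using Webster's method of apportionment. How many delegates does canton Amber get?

6

Standard divisor 2439320/28 ≈ 87118.571; standard quotas: Green 5.296, Amber 5.640, Silver 1.332, Blue 9.673, Teal 4.254, Gold 1.805.
Rounding to the nearest integer gives Green 5, Amber 6, Silver 1, Blue 10, Teal 4, Gold 2 — total 28, matching the house size, so no adjustment is needed.
Amber receives 6.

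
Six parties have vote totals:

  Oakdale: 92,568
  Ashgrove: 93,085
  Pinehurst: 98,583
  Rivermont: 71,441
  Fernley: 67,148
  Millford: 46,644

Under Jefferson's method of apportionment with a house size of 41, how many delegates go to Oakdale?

8

Standard divisor 469469/41 ≈ 11450.463; standard quotas: Oakdale 8.084, Ashgrove 8.129, Pinehurst 8.610, Rivermont 6.239, Fernley 5.864, Millford 4.074.
Rounding down gives 8, 8, 8, 6, 5, 4 = 39 seats, so the divisor must be adjusted.
With modified divisor 10600: modified quotas Oakdale 8.733, Ashgrove 8.782, Pinehurst 9.300, Rivermont 6.740, Fernley 6.335, Millford 4.400.
Rounding down: Oakdale 8, Ashgrove 8, Pinehurst 9, Rivermont 6, Fernley 6, Millford 4 (total 41).
Oakdale receives 8.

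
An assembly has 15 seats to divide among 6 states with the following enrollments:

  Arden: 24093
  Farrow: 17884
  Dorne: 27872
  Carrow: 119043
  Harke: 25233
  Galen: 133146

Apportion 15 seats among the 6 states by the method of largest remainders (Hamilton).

Arden 1, Farrow 1, Dorne 1, Carrow 5, Harke 1, Galen 6

Total 347271; standard divisor 347271/15 ≈ 23151.4.
Standard quotas: Arden 1.0407, Farrow 0.7725, Dorne 1.2039, Carrow 5.1419, Harke 1.0899, Galen 5.7511.
Lower quotas: Arden 1, Farrow 0, Dorne 1, Carrow 5, Harke 1, Galen 5 (sum 13, leaving 2 seats).
Remainders in descending order: Farrow 0.7725, Galen 0.7511, Dorne 0.2039, Carrow 0.1419, Harke 0.0899, Arden 0.0407.
The surplus seats go to Farrow, Galen.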